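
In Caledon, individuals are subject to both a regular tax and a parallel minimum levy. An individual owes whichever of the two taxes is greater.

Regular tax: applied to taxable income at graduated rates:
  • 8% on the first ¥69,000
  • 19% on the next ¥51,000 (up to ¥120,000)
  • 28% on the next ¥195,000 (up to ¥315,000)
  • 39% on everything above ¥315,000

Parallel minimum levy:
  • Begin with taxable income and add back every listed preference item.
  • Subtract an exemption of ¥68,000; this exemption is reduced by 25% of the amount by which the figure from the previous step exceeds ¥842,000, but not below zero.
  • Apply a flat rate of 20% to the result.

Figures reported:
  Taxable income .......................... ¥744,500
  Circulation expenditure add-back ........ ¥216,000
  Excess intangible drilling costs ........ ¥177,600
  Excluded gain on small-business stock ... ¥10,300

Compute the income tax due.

¥237,315

Regular tax:
  ¥69,000 × 8% = ¥5,520
  ¥51,000 × 19% = ¥9,690
  ¥195,000 × 28% = ¥54,600
  ¥429,500 × 39% = ¥167,505
  → ¥237,315

Parallel minimum levy:
  Adjusted income: ¥744,500 + ¥216,000 + ¥177,600 + ¥10,300 = ¥1,148,400
  Exemption: 25% × (¥1,148,400 − ¥842,000) = ¥76,600 ≥ ¥68,000, so the exemption is fully phased out
  Base: ¥1,148,400 − ¥0 = ¥1,148,400
  ¥1,148,400 × 20% = ¥229,680

¥237,315 > ¥229,680, so the regular tax governs.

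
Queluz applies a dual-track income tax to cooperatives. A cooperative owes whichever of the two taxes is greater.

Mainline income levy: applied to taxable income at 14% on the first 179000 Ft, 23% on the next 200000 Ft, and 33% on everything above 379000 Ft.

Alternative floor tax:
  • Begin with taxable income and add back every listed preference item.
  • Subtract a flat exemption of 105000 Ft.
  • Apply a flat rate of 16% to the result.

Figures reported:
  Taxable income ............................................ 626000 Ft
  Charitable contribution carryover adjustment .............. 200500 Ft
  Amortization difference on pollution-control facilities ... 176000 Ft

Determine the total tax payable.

Mainline income levy:
  179000 Ft × 14% = 25060 Ft
  200000 Ft × 23% = 46000 Ft
  247000 Ft × 33% = 81510 Ft
  → 152570 Ft

Alternative floor tax:
  Adjusted income: 626000 Ft + 200500 Ft + 176000 Ft = 1002500 Ft
  Less exemption 105000 Ft → base 897500 Ft
  897500 Ft × 16% = 143600 Ft

152570 Ft > 143600 Ft, so the mainline income levy governs.

152570 Ft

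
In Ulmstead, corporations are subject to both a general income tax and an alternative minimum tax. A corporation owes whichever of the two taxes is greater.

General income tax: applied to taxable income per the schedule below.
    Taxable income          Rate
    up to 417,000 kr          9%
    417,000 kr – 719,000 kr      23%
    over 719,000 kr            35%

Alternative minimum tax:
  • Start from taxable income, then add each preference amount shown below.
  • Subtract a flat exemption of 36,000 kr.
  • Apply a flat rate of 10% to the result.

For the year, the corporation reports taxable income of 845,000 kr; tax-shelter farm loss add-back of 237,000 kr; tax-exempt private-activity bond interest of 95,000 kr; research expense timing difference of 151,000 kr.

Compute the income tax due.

151,090 kr

Alternative minimum tax:
  Adjusted income: 845,000 kr + 237,000 kr + 95,000 kr + 151,000 kr = 1,328,000 kr
  Less exemption 36,000 kr → base 1,292,000 kr
  1,292,000 kr × 10% = 129,200 kr

General income tax:
  417,000 kr × 9% = 37,530 kr
  302,000 kr × 23% = 69,460 kr
  126,000 kr × 35% = 44,100 kr
  → 151,090 kr

151,090 kr > 129,200 kr, so the general income tax governs.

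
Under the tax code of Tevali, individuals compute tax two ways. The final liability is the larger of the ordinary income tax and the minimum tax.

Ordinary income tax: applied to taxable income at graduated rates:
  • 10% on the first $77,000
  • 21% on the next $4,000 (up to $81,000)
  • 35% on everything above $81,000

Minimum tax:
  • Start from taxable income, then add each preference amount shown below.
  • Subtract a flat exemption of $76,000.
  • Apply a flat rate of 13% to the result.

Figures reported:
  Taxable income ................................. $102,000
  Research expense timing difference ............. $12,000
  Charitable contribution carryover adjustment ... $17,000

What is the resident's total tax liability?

Ordinary income tax:
  $77,000 × 10% = $7,700
  $4,000 × 21% = $840
  $21,000 × 35% = $7,350
  → $15,890

Minimum tax:
  Adjusted income: $102,000 + $12,000 + $17,000 = $131,000
  Less exemption $76,000 → base $55,000
  $55,000 × 13% = $7,150

$15,890 > $7,150, so the ordinary income tax governs.

$15,890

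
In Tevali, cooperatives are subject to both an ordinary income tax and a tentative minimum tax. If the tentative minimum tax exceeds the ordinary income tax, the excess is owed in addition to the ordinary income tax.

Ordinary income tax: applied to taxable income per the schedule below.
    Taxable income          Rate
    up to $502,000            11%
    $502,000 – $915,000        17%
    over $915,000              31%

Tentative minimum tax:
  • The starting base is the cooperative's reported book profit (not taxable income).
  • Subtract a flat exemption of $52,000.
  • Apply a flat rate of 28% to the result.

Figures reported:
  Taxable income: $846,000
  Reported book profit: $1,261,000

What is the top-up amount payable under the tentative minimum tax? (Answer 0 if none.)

Tentative minimum tax:
  Base (reported book profit): $1,261,000
  Less exemption $52,000 → base $1,209,000
  $1,209,000 × 28% = $338,520

Ordinary income tax:
  $502,000 × 11% = $55,220
  $344,000 × 17% = $58,480
  → $113,700

Excess of tentative minimum tax over ordinary income tax: $338,520 − $113,700 = $224,820.

$224,820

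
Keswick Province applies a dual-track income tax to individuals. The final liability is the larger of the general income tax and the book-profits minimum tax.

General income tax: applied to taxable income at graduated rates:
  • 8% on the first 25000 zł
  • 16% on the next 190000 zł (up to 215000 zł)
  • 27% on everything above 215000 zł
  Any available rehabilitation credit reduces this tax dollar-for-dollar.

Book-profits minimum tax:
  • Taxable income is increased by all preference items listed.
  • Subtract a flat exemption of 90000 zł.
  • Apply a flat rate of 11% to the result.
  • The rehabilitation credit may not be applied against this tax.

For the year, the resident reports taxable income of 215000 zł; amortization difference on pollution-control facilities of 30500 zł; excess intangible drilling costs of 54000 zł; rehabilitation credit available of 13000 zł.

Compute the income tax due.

23045 zł

General income tax:
  25000 zł × 8% = 2000 zł
  190000 zł × 16% = 30400 zł
  → 32400 zł
  Less rehabilitation credit 13000 zł → 19400 zł

Book-profits minimum tax:
  Adjusted income: 215000 zł + 30500 zł + 54000 zł = 299500 zł
  Less exemption 90000 zł → base 209500 zł
  209500 zł × 11% = 23045 zł

23045 zł > 19400 zł, so the book-profits minimum tax is the binding amount.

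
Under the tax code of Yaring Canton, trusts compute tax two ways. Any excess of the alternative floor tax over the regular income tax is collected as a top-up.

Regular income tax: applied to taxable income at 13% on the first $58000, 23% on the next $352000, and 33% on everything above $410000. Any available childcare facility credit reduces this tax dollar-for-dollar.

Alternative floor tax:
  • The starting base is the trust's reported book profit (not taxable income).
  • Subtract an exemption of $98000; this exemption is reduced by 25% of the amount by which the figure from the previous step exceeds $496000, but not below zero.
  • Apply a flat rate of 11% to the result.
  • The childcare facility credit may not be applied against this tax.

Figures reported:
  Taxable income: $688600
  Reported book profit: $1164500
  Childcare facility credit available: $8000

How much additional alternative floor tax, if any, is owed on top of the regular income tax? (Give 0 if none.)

Alternative floor tax:
  Base (reported book profit): $1164500
  Exemption: 25% × ($1164500 − $496000) = $167125 ≥ $98000, so the exemption is fully phased out
  Base: $1164500 − $0 = $1164500
  $1164500 × 11% = $128095

Regular income tax:
  $58000 × 13% = $7540
  $352000 × 23% = $80960
  $278600 × 33% = $91938
  → $180438
  Less childcare facility credit $8000 → $172438

$128095 ≤ $172438, so no add-on is due.

$0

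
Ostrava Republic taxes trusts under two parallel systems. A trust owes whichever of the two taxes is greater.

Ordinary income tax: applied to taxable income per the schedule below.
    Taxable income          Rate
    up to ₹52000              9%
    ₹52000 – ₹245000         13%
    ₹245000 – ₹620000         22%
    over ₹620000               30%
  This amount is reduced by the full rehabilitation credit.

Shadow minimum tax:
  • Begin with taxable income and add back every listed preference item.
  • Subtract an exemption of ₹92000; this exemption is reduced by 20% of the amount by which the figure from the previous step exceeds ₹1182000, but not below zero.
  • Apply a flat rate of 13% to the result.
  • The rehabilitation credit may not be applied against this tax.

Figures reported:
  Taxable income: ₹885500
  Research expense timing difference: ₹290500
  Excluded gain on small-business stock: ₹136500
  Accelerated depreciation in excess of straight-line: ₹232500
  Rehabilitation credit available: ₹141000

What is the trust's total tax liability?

Shadow minimum tax:
  Adjusted income: ₹885500 + ₹290500 + ₹136500 + ₹232500 = ₹1545000
  Exemption: ₹92000 − 20% × (₹1545000 − ₹1182000) = ₹92000 − ₹72600 = ₹19400
  Base: ₹1545000 − ₹19400 = ₹1525600
  ₹1525600 × 13% = ₹198328

Ordinary income tax:
  ₹52000 × 9% = ₹4680
  ₹193000 × 13% = ₹25090
  ₹375000 × 22% = ₹82500
  ₹265500 × 30% = ₹79650
  → ₹191920
  Less rehabilitation credit ₹141000 → ₹50920

₹198328 > ₹50920, so the shadow minimum tax is the binding amount.

₹198328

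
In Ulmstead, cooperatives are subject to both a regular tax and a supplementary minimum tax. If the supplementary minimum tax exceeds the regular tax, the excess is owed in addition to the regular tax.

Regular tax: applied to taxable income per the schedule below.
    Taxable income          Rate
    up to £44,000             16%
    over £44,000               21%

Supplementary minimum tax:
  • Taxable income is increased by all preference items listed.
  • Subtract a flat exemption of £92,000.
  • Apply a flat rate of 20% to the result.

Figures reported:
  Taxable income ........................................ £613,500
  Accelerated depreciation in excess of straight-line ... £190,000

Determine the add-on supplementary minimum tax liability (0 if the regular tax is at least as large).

Supplementary minimum tax:
  Adjusted income: £613,500 + £190,000 = £803,500
  Less exemption £92,000 → base £711,500
  £711,500 × 20% = £142,300

Regular tax:
  £44,000 × 16% = £7,040
  £569,500 × 21% = £119,595
  → £126,635

Excess of supplementary minimum tax over regular tax: £142,300 − £126,635 = £15,665.

£15,665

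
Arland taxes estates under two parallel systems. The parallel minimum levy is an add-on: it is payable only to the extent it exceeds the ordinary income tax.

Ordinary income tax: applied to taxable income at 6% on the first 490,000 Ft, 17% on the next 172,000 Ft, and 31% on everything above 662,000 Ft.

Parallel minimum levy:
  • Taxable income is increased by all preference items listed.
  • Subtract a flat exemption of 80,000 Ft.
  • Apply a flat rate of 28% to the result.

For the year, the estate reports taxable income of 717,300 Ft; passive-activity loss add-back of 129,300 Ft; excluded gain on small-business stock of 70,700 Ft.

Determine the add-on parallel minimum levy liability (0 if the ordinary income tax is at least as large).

158,661 Ft

Parallel minimum levy:
  Adjusted income: 717,300 Ft + 129,300 Ft + 70,700 Ft = 917,300 Ft
  Less exemption 80,000 Ft → base 837,300 Ft
  837,300 Ft × 28% = 234,444 Ft

Ordinary income tax:
  490,000 Ft × 6% = 29,400 Ft
  172,000 Ft × 17% = 29,240 Ft
  55,300 Ft × 31% = 17,143 Ft
  → 75,783 Ft

Excess of parallel minimum levy over ordinary income tax: 234,444 Ft − 75,783 Ft = 158,661 Ft.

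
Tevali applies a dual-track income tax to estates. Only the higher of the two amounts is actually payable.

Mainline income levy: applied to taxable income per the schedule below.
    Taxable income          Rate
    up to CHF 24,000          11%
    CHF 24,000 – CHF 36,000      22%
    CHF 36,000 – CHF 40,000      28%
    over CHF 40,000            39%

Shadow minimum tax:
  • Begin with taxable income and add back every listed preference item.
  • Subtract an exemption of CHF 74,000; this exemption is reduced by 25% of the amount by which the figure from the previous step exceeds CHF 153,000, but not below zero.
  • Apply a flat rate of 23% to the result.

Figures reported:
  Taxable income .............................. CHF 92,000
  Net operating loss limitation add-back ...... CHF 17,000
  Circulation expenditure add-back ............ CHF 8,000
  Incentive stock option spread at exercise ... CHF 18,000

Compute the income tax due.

CHF 26,680

Shadow minimum tax:
  Adjusted income: CHF 92,000 + CHF 17,000 + CHF 8,000 + CHF 18,000 = CHF 135,000
  Exemption: CHF 135,000 ≤ CHF 153,000, so full CHF 74,000 applies
  Base: CHF 135,000 − CHF 74,000 = CHF 61,000
  CHF 61,000 × 23% = CHF 14,030

Mainline income levy:
  CHF 24,000 × 11% = CHF 2,640
  CHF 12,000 × 22% = CHF 2,640
  CHF 4,000 × 28% = CHF 1,120
  CHF 52,000 × 39% = CHF 20,280
  → CHF 26,680

CHF 26,680 > CHF 14,030, so the mainline income levy governs.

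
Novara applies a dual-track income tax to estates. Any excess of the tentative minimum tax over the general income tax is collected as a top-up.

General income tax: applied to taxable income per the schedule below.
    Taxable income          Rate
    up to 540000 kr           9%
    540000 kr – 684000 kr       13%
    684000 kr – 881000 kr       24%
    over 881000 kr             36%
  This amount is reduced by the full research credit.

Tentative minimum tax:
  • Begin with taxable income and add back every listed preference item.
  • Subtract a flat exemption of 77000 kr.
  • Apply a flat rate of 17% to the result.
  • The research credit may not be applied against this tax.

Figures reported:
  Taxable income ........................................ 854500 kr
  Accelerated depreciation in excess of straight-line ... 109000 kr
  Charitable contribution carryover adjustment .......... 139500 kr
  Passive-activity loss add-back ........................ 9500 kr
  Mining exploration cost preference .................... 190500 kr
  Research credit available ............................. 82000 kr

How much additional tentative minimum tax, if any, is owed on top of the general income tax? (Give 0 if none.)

182180 kr

Tentative minimum tax:
  Adjusted income: 854500 kr + 109000 kr + 139500 kr + 9500 kr + 190500 kr = 1303000 kr
  Less exemption 77000 kr → base 1226000 kr
  1226000 kr × 17% = 208420 kr

General income tax:
  540000 kr × 9% = 48600 kr
  144000 kr × 13% = 18720 kr
  170500 kr × 24% = 40920 kr
  → 108240 kr
  Less research credit 82000 kr → 26240 kr

Excess of tentative minimum tax over general income tax: 208420 kr − 26240 kr = 182180 kr.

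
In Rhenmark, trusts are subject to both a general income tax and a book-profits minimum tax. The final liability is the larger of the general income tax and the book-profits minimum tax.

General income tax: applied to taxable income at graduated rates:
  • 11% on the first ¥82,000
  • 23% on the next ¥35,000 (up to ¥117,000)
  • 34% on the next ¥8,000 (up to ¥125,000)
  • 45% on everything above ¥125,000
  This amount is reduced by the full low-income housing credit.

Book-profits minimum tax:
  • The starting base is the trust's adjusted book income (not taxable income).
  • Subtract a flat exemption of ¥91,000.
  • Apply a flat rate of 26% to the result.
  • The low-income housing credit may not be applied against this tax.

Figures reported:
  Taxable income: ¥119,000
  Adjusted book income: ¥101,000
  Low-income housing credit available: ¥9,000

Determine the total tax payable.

General income tax:
  ¥82,000 × 11% = ¥9,020
  ¥35,000 × 23% = ¥8,050
  ¥2,000 × 34% = ¥680
  → ¥17,750
  Less low-income housing credit ¥9,000 → ¥8,750

Book-profits minimum tax:
  Base (adjusted book income): ¥101,000
  Less exemption ¥91,000 → base ¥10,000
  ¥10,000 × 26% = ¥2,600

¥8,750 > ¥2,600, so the general income tax governs.

¥8,750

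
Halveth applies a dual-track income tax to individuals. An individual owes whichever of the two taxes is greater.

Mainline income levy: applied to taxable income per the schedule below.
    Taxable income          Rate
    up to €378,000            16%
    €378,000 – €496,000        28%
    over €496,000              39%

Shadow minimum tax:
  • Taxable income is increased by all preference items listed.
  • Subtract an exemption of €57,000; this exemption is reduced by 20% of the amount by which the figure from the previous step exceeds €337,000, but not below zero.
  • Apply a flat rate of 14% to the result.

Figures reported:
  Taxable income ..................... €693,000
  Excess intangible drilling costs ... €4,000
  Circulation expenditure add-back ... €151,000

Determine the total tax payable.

€170,350

Shadow minimum tax:
  Adjusted income: €693,000 + €4,000 + €151,000 = €848,000
  Exemption: 20% × (€848,000 − €337,000) = €102,200 ≥ €57,000, so the exemption is fully phased out
  Base: €848,000 − €0 = €848,000
  €848,000 × 14% = €118,720

Mainline income levy:
  €378,000 × 16% = €60,480
  €118,000 × 28% = €33,040
  €197,000 × 39% = €76,830
  → €170,350

€170,350 > €118,720, so the mainline income levy governs.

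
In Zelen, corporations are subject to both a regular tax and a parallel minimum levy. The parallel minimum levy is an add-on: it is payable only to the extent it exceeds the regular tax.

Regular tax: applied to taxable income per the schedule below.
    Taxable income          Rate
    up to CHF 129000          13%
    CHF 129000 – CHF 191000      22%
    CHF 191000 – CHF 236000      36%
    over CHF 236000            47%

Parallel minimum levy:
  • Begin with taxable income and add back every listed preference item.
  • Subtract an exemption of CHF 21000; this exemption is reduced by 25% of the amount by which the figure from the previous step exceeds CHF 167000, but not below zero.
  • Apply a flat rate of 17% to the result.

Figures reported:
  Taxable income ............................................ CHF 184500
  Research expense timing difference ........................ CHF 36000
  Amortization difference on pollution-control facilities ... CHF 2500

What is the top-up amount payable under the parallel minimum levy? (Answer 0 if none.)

Parallel minimum levy:
  Adjusted income: CHF 184500 + CHF 36000 + CHF 2500 = CHF 223000
  Exemption: CHF 21000 − 25% × (CHF 223000 − CHF 167000) = CHF 21000 − CHF 14000 = CHF 7000
  Base: CHF 223000 − CHF 7000 = CHF 216000
  CHF 216000 × 17% = CHF 36720

Regular tax:
  CHF 129000 × 13% = CHF 16770
  CHF 55500 × 22% = CHF 12210
  → CHF 28980

Excess of parallel minimum levy over regular tax: CHF 36720 − CHF 28980 = CHF 7740.

CHF 7740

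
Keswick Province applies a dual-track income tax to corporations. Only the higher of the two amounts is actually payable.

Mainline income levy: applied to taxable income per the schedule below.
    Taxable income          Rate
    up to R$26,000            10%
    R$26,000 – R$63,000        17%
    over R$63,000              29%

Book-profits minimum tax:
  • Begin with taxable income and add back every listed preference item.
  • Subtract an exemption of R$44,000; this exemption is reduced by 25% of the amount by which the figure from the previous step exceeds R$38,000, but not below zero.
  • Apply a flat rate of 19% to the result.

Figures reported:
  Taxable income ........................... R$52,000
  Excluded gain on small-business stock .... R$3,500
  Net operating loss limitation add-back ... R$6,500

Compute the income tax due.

Book-profits minimum tax:
  Adjusted income: R$52,000 + R$3,500 + R$6,500 = R$62,000
  Exemption: R$44,000 − 25% × (R$62,000 − R$38,000) = R$44,000 − R$6,000 = R$38,000
  Base: R$62,000 − R$38,000 = R$24,000
  R$24,000 × 19% = R$4,560

Mainline income levy:
  R$26,000 × 10% = R$2,600
  R$26,000 × 17% = R$4,420
  → R$7,020

R$7,020 > R$4,560, so the mainline income levy governs.

R$7,020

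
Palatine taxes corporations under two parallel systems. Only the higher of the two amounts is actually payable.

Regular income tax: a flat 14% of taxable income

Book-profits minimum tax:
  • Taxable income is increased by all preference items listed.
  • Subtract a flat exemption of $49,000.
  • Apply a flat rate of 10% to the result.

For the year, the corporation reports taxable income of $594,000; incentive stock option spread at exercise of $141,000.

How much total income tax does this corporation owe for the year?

$83,160

Book-profits minimum tax:
  Adjusted income: $594,000 + $141,000 = $735,000
  Less exemption $49,000 → base $686,000
  $686,000 × 10% = $68,600

Regular income tax:
  $594,000 × 14% = $83,160

$83,160 > $68,600, so the regular income tax governs.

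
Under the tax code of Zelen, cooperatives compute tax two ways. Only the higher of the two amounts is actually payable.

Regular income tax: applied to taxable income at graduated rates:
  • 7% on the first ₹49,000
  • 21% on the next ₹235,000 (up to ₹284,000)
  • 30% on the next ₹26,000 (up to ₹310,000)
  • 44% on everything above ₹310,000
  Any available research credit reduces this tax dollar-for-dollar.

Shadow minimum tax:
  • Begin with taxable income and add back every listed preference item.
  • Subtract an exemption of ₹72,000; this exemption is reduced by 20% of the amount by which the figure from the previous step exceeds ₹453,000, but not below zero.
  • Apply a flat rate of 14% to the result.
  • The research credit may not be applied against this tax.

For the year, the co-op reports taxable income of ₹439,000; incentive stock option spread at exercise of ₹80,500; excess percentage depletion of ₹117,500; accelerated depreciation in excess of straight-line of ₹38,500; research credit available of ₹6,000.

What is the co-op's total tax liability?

₹111,340

Shadow minimum tax:
  Adjusted income: ₹439,000 + ₹80,500 + ₹117,500 + ₹38,500 = ₹675,500
  Exemption: ₹72,000 − 20% × (₹675,500 − ₹453,000) = ₹72,000 − ₹44,500 = ₹27,500
  Base: ₹675,500 − ₹27,500 = ₹648,000
  ₹648,000 × 14% = ₹90,720

Regular income tax:
  ₹49,000 × 7% = ₹3,430
  ₹235,000 × 21% = ₹49,350
  ₹26,000 × 30% = ₹7,800
  ₹129,000 × 44% = ₹56,760
  → ₹117,340
  Less research credit ₹6,000 → ₹111,340

₹111,340 > ₹90,720, so the regular income tax governs.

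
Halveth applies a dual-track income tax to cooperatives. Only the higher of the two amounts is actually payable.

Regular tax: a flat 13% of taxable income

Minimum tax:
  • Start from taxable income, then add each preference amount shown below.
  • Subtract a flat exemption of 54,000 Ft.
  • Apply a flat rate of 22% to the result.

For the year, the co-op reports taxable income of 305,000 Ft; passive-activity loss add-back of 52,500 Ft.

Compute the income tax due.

Regular tax:
  305,000 Ft × 13% = 39,650 Ft

Minimum tax:
  Adjusted income: 305,000 Ft + 52,500 Ft = 357,500 Ft
  Less exemption 54,000 Ft → base 303,500 Ft
  303,500 Ft × 22% = 66,770 Ft

66,770 Ft > 39,650 Ft, so the minimum tax is the binding amount.

66,770 Ft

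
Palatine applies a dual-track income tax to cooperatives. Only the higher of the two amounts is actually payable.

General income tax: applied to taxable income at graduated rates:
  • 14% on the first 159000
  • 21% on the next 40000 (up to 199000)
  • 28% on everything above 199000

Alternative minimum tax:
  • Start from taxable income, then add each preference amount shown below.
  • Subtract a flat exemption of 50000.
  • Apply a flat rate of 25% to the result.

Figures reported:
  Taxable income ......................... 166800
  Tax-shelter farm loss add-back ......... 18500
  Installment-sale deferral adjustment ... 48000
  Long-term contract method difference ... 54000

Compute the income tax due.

59325

General income tax:
  159000 × 14% = 22260
  7800 × 21% = 1638
  → 23898

Alternative minimum tax:
  Adjusted income: 166800 + 18500 + 48000 + 54000 = 287300
  Less exemption 50000 → base 237300
  237300 × 25% = 59325

59325 > 23898, so the alternative minimum tax is the binding amount.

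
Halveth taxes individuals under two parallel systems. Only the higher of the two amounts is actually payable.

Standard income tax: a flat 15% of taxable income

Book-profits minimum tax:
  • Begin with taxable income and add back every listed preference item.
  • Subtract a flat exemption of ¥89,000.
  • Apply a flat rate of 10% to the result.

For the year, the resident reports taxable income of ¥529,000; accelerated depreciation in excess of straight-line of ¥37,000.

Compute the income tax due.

Standard income tax:
  ¥529,000 × 15% = ¥79,350

Book-profits minimum tax:
  Adjusted income: ¥529,000 + ¥37,000 = ¥566,000
  Less exemption ¥89,000 → base ¥477,000
  ¥477,000 × 10% = ¥47,700

¥79,350 > ¥47,700, so the standard income tax governs.

¥79,350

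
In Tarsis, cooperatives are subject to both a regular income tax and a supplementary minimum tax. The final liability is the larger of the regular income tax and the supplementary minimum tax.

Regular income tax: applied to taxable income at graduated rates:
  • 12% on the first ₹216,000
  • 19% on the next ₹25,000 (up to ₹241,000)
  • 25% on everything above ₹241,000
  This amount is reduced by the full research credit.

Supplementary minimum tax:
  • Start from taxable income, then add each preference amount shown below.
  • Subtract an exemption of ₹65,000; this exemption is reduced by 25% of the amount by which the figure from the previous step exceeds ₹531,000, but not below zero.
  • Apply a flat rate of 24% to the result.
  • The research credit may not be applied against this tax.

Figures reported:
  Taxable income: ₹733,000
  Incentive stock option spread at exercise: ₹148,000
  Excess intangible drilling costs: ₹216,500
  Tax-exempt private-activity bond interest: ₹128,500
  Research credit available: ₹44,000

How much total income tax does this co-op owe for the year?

₹294,240

Regular income tax:
  ₹216,000 × 12% = ₹25,920
  ₹25,000 × 19% = ₹4,750
  ₹492,000 × 25% = ₹123,000
  → ₹153,670
  Less research credit ₹44,000 → ₹109,670

Supplementary minimum tax:
  Adjusted income: ₹733,000 + ₹148,000 + ₹216,500 + ₹128,500 = ₹1,226,000
  Exemption: 25% × (₹1,226,000 − ₹531,000) = ₹173,750 ≥ ₹65,000, so the exemption is fully phased out
  Base: ₹1,226,000 − ₹0 = ₹1,226,000
  ₹1,226,000 × 24% = ₹294,240

₹294,240 > ₹109,670, so the supplementary minimum tax is the binding amount.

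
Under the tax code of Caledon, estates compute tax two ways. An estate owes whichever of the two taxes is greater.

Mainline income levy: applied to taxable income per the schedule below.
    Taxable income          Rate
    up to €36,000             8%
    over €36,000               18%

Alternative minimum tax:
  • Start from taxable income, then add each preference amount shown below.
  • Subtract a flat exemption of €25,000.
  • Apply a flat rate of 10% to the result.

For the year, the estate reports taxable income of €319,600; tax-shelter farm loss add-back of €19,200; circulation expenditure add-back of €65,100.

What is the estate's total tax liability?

Alternative minimum tax:
  Adjusted income: €319,600 + €19,200 + €65,100 = €403,900
  Less exemption €25,000 → base €378,900
  €378,900 × 10% = €37,890

Mainline income levy:
  €36,000 × 8% = €2,880
  €283,600 × 18% = €51,048
  → €53,928

€53,928 > €37,890, so the mainline income levy governs.

€53,928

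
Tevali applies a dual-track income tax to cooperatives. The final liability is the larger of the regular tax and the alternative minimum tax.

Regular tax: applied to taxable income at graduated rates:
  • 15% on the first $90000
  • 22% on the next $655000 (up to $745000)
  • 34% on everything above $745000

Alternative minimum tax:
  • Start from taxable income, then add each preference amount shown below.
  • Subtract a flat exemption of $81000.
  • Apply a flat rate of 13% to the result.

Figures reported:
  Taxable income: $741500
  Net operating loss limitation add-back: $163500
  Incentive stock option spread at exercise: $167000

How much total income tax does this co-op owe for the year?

Alternative minimum tax:
  Adjusted income: $741500 + $163500 + $167000 = $1072000
  Less exemption $81000 → base $991000
  $991000 × 13% = $128830

Regular tax:
  $90000 × 15% = $13500
  $651500 × 22% = $143330
  → $156830

$156830 > $128830, so the regular tax governs.

$156830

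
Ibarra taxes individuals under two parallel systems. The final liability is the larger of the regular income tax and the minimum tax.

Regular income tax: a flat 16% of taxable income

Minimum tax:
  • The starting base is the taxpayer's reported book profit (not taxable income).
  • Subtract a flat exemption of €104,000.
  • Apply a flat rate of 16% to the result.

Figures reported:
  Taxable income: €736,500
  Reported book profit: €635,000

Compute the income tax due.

Regular income tax:
  €736,500 × 16% = €117,840

Minimum tax:
  Base (reported book profit): €635,000
  Less exemption €104,000 → base €531,000
  €531,000 × 16% = €84,960

€117,840 > €84,960, so the regular income tax governs.

€117,840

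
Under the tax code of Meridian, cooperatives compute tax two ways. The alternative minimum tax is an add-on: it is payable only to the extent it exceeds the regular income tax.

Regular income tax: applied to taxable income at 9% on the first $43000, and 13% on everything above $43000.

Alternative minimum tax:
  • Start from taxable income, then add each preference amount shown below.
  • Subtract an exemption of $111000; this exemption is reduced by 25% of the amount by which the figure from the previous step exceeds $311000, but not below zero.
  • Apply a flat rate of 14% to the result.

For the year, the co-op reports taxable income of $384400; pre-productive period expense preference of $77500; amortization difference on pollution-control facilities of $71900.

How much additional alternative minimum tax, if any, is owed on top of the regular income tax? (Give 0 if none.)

$18738

Alternative minimum tax:
  Adjusted income: $384400 + $77500 + $71900 = $533800
  Exemption: $111000 − 25% × ($533800 − $311000) = $111000 − $55700 = $55300
  Base: $533800 − $55300 = $478500
  $478500 × 14% = $66990

Regular income tax:
  $43000 × 9% = $3870
  $341400 × 13% = $44382
  → $48252

Excess of alternative minimum tax over regular income tax: $66990 − $48252 = $18738.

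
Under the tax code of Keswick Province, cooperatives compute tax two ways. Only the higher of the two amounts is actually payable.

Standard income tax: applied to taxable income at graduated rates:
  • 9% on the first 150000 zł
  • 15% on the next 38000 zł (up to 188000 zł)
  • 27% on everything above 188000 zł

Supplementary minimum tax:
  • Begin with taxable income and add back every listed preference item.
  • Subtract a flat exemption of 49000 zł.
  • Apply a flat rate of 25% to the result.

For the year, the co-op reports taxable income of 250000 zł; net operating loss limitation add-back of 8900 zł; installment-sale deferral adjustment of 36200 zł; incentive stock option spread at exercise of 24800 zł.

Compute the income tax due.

67725 zł

Standard income tax:
  150000 zł × 9% = 13500 zł
  38000 zł × 15% = 5700 zł
  62000 zł × 27% = 16740 zł
  → 35940 zł

Supplementary minimum tax:
  Adjusted income: 250000 zł + 8900 zł + 36200 zł + 24800 zł = 319900 zł
  Less exemption 49000 zł → base 270900 zł
  270900 zł × 25% = 67725 zł

67725 zł > 35940 zł, so the supplementary minimum tax is the binding amount.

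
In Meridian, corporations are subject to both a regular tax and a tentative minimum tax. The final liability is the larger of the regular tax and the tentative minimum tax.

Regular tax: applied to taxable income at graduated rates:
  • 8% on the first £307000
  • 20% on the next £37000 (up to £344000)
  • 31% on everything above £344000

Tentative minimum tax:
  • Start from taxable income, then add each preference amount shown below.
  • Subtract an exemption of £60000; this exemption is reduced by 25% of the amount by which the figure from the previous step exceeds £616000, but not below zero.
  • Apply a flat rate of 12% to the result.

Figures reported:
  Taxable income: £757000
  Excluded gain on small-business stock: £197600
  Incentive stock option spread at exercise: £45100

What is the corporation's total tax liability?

Tentative minimum tax:
  Adjusted income: £757000 + £197600 + £45100 = £999700
  Exemption: 25% × (£999700 − £616000) = £95925 ≥ £60000, so the exemption is fully phased out
  Base: £999700 − £0 = £999700
  £999700 × 12% = £119964

Regular tax:
  £307000 × 8% = £24560
  £37000 × 20% = £7400
  £413000 × 31% = £128030
  → £159990

£159990 > £119964, so the regular tax governs.

£159990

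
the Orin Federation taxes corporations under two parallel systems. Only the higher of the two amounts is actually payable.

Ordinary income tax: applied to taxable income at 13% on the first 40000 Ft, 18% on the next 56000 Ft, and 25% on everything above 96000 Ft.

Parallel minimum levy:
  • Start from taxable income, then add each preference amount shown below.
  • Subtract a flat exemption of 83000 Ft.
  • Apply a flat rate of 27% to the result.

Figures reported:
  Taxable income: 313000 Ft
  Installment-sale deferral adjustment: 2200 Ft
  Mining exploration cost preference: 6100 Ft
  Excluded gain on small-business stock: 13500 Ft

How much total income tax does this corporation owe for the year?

Ordinary income tax:
  40000 Ft × 13% = 5200 Ft
  56000 Ft × 18% = 10080 Ft
  217000 Ft × 25% = 54250 Ft
  → 69530 Ft

Parallel minimum levy:
  Adjusted income: 313000 Ft + 2200 Ft + 6100 Ft + 13500 Ft = 334800 Ft
  Less exemption 83000 Ft → base 251800 Ft
  251800 Ft × 27% = 67986 Ft

69530 Ft > 67986 Ft, so the ordinary income tax governs.

69530 Ft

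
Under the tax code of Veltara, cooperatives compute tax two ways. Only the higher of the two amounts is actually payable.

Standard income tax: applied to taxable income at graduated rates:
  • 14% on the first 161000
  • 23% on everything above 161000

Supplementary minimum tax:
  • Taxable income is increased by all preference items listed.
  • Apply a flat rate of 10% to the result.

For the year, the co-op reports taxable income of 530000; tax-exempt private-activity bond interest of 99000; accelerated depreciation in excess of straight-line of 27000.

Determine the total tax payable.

Supplementary minimum tax:
  Adjusted income: 530000 + 99000 + 27000 = 656000
  656000 × 10% = 65600

Standard income tax:
  161000 × 14% = 22540
  369000 × 23% = 84870
  → 107410

107410 > 65600, so the standard income tax governs.

107410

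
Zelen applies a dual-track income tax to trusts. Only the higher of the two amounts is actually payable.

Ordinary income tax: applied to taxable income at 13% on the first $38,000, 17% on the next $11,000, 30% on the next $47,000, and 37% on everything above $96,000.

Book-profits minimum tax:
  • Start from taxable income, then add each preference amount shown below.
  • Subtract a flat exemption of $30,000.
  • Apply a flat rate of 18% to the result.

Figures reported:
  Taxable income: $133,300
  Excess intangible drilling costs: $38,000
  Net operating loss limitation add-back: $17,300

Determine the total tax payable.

Book-profits minimum tax:
  Adjusted income: $133,300 + $38,000 + $17,300 = $188,600
  Less exemption $30,000 → base $158,600
  $158,600 × 18% = $28,548

Ordinary income tax:
  $38,000 × 13% = $4,940
  $11,000 × 17% = $1,870
  $47,000 × 30% = $14,100
  $37,300 × 37% = $13,801
  → $34,711

$34,711 > $28,548, so the ordinary income tax governs.

$34,711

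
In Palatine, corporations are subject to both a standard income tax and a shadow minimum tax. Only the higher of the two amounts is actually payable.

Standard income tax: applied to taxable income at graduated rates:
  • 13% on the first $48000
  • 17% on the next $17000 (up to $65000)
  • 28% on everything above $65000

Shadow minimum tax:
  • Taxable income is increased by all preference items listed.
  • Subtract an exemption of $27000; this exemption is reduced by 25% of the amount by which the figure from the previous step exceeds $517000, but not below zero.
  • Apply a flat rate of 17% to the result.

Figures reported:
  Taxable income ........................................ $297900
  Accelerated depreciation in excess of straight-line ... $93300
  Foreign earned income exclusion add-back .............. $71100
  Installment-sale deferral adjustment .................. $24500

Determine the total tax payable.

Standard income tax:
  $48000 × 13% = $6240
  $17000 × 17% = $2890
  $232900 × 28% = $65212
  → $74342

Shadow minimum tax:
  Adjusted income: $297900 + $93300 + $71100 + $24500 = $486800
  Exemption: $486800 ≤ $517000, so full $27000 applies
  Base: $486800 − $27000 = $459800
  $459800 × 17% = $78166

$78166 > $74342, so the shadow minimum tax is the binding amount.

$78166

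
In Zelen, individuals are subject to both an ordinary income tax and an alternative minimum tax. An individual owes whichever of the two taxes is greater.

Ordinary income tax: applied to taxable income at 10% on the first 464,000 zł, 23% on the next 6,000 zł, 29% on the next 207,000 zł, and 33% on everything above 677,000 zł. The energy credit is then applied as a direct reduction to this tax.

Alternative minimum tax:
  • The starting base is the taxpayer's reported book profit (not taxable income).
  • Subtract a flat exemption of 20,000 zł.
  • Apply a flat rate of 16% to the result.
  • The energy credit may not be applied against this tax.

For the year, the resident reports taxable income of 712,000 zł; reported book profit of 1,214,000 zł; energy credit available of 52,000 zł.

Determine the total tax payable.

191,040 zł

Ordinary income tax:
  464,000 zł × 10% = 46,400 zł
  6,000 zł × 23% = 1,380 zł
  207,000 zł × 29% = 60,030 zł
  35,000 zł × 33% = 11,550 zł
  → 119,360 zł
  Less energy credit 52,000 zł → 67,360 zł

Alternative minimum tax:
  Base (reported book profit): 1,214,000 zł
  Less exemption 20,000 zł → base 1,194,000 zł
  1,194,000 zł × 16% = 191,040 zł

191,040 zł > 67,360 zł, so the alternative minimum tax is the binding amount.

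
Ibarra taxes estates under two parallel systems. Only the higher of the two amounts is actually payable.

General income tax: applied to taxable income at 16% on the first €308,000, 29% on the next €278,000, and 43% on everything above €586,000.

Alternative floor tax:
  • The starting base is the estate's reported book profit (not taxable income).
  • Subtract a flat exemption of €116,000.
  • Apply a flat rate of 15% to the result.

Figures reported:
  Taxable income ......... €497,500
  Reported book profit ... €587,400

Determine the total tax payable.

Alternative floor tax:
  Base (reported book profit): €587,400
  Less exemption €116,000 → base €471,400
  €471,400 × 15% = €70,710

General income tax:
  €308,000 × 16% = €49,280
  €189,500 × 29% = €54,955
  → €104,235

€104,235 > €70,710, so the general income tax governs.

€104,235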